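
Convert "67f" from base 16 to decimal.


Input: "67f" in base 16
Positional expansion:
  Digit '6' (value 6) x 16^2 = 1536
  Digit '7' (value 7) x 16^1 = 112
  Digit 'f' (value 15) x 16^0 = 15
Sum = 1663

1663


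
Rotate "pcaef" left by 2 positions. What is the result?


Input: "pcaef", rotate left by 2
First 2 characters: "pc"
Remaining characters: "aef"
Concatenate remaining + first: "aef" + "pc" = "aefpc"

aefpc


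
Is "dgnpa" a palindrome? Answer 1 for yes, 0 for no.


Input: dgnpa
Reversed: apngd
  Compare pos 0 ('d') with pos 4 ('a'): MISMATCH
  Compare pos 1 ('g') with pos 3 ('p'): MISMATCH
Result: not a palindrome

0


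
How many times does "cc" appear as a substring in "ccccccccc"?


Searching for "cc" in "ccccccccc"
Scanning each position:
  Position 0: "cc" => MATCH
  Position 1: "cc" => MATCH
  Position 2: "cc" => MATCH
  Position 3: "cc" => MATCH
  Position 4: "cc" => MATCH
  Position 5: "cc" => MATCH
  Position 6: "cc" => MATCH
  Position 7: "cc" => MATCH
Total occurrences: 8

8


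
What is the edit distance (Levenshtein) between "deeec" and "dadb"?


Computing edit distance: "deeec" -> "dadb"
DP table:
           d    a    d    b
      0    1    2    3    4
  d   1    0    1    2    3
  e   2    1    1    2    3
  e   3    2    2    2    3
  e   4    3    3    3    3
  c   5    4    4    4    4
Edit distance = dp[5][4] = 4

4


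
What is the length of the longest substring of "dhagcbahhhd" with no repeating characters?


Input: "dhagcbahhhd"
Sliding window (track last position of each char):
  Position 0 ('d'): window [0,0] length 1 -- new best
  Position 1 ('h'): window [0,1] length 2 -- new best
  Position 2 ('a'): window [0,2] length 3 -- new best
  Position 3 ('g'): window [0,3] length 4 -- new best
  Position 4 ('c'): window [0,4] length 5 -- new best
  Position 5 ('b'): window [0,5] length 6 -- new best
  Position 6 ('a'): repeat (last at 2), move window start to 3
  Position 6 ('a'): window [3,6] length 4
  Position 7 ('h'): window [3,7] length 5
  Position 8 ('h'): repeat (last at 7), move window start to 8
  Position 8 ('h'): window [8,8] length 1
  Position 9 ('h'): repeat (last at 8), move window start to 9
  Position 9 ('h'): window [9,9] length 1
  Position 10 ('d'): window [9,10] length 2
Longest substring with no repeats: "dhagcb" with length 6

6


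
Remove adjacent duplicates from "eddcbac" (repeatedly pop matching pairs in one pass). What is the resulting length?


Input: eddcbac
Stack-based adjacent duplicate removal:
  Read 'e': push. Stack: e
  Read 'd': push. Stack: ed
  Read 'd': matches stack top 'd' => pop. Stack: e
  Read 'c': push. Stack: ec
  Read 'b': push. Stack: ecb
  Read 'a': push. Stack: ecba
  Read 'c': push. Stack: ecbac
Final stack: "ecbac" (length 5)

5


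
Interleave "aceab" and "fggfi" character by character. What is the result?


Interleaving "aceab" and "fggfi":
  Position 0: 'a' from first, 'f' from second => "af"
  Position 1: 'c' from first, 'g' from second => "cg"
  Position 2: 'e' from first, 'g' from second => "eg"
  Position 3: 'a' from first, 'f' from second => "af"
  Position 4: 'b' from first, 'i' from second => "bi"
Result: afcgegafbi

afcgegafbi


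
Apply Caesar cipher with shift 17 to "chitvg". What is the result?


Caesar cipher: shift "chitvg" by 17
  'c' (pos 2) + 17 = pos 19 = 't'
  'h' (pos 7) + 17 = pos 24 = 'y'
  'i' (pos 8) + 17 = pos 25 = 'z'
  't' (pos 19) + 17 = pos 10 = 'k'
  'v' (pos 21) + 17 = pos 12 = 'm'
  'g' (pos 6) + 17 = pos 23 = 'x'
Result: tyzkmx

tyzkmx


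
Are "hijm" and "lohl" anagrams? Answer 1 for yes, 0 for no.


Strings: "hijm", "lohl"
Sorted first:  hijm
Sorted second: hllo
Differ at position 1: 'i' vs 'l' => not anagrams

0


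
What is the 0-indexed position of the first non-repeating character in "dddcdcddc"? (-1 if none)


Input: dddcdcddc
Character frequencies:
  'c': 3
  'd': 6
Scanning left to right for freq == 1:
  Position 0 ('d'): freq=6, skip
  Position 1 ('d'): freq=6, skip
  Position 2 ('d'): freq=6, skip
  Position 3 ('c'): freq=3, skip
  Position 4 ('d'): freq=6, skip
  Position 5 ('c'): freq=3, skip
  Position 6 ('d'): freq=6, skip
  Position 7 ('d'): freq=6, skip
  Position 8 ('c'): freq=3, skip
  No unique character found => answer = -1

-1


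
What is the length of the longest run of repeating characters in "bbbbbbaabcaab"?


Input: "bbbbbbaabcaab"
Scanning for longest run:
  Position 1 ('b'): continues run of 'b', length=2
  Position 2 ('b'): continues run of 'b', length=3
  Position 3 ('b'): continues run of 'b', length=4
  Position 4 ('b'): continues run of 'b', length=5
  Position 5 ('b'): continues run of 'b', length=6
  Position 6 ('a'): new char, reset run to 1
  Position 7 ('a'): continues run of 'a', length=2
  Position 8 ('b'): new char, reset run to 1
  Position 9 ('c'): new char, reset run to 1
  Position 10 ('a'): new char, reset run to 1
  Position 11 ('a'): continues run of 'a', length=2
  Position 12 ('b'): new char, reset run to 1
Longest run: 'b' with length 6

6


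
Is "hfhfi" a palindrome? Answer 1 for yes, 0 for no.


Input: hfhfi
Reversed: ifhfh
  Compare pos 0 ('h') with pos 4 ('i'): MISMATCH
  Compare pos 1 ('f') with pos 3 ('f'): match
Result: not a palindrome

0


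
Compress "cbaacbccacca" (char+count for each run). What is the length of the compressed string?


Input: cbaacbccacca
Runs:
  'c' x 1 => "c1"
  'b' x 1 => "b1"
  'a' x 2 => "a2"
  'c' x 1 => "c1"
  'b' x 1 => "b1"
  'c' x 2 => "c2"
  'a' x 1 => "a1"
  'c' x 2 => "c2"
  'a' x 1 => "a1"
Compressed: "c1b1a2c1b1c2a1c2a1"
Compressed length: 18

18


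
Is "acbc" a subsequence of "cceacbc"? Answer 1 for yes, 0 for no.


Check if "acbc" is a subsequence of "cceacbc"
Greedy scan:
  Position 0 ('c'): no match needed
  Position 1 ('c'): no match needed
  Position 2 ('e'): no match needed
  Position 3 ('a'): matches sub[0] = 'a'
  Position 4 ('c'): matches sub[1] = 'c'
  Position 5 ('b'): matches sub[2] = 'b'
  Position 6 ('c'): matches sub[3] = 'c'
All 4 characters matched => is a subsequence

1


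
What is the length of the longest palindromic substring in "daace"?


Input: "daace"
Checking substrings for palindromes:
  [1:3] "aa" (len 2) => palindrome
Longest palindromic substring: "aa" with length 2

2


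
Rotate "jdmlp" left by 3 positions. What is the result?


Input: "jdmlp", rotate left by 3
First 3 characters: "jdm"
Remaining characters: "lp"
Concatenate remaining + first: "lp" + "jdm" = "lpjdm"

lpjdm


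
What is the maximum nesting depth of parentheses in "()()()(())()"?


Input: "()()()(())()"
Tracking depth:
  Position 0 '(': depth becomes 1
  Position 1 ')': depth becomes 0
  Position 2 '(': depth becomes 1
  Position 3 ')': depth becomes 0
  Position 4 '(': depth becomes 1
  Position 5 ')': depth becomes 0
  Position 6 '(': depth becomes 1
  Position 7 '(': depth becomes 2
  Position 8 ')': depth becomes 1
  Position 9 ')': depth becomes 0
  Position 10 '(': depth becomes 1
  Position 11 ')': depth becomes 0
Maximum depth reached: 2

2


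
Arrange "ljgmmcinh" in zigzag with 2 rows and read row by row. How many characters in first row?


Zigzag "ljgmmcinh" into 2 rows:
Placing characters:
  'l' => row 0
  'j' => row 1
  'g' => row 0
  'm' => row 1
  'm' => row 0
  'c' => row 1
  'i' => row 0
  'n' => row 1
  'h' => row 0
Rows:
  Row 0: "lgmih"
  Row 1: "jmcn"
First row length: 5

5


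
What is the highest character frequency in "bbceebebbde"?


Input: bbceebebbde
Character counts:
  'b': 5
  'c': 1
  'd': 1
  'e': 4
Maximum frequency: 5

5


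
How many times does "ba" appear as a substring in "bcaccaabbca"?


Searching for "ba" in "bcaccaabbca"
Scanning each position:
  Position 0: "bc" => no
  Position 1: "ca" => no
  Position 2: "ac" => no
  Position 3: "cc" => no
  Position 4: "ca" => no
  Position 5: "aa" => no
  Position 6: "ab" => no
  Position 7: "bb" => no
  Position 8: "bc" => no
  Position 9: "ca" => no
Total occurrences: 0

0


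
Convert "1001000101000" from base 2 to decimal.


Input: "1001000101000" in base 2
Positional expansion:
  Digit '1' (value 1) x 2^12 = 4096
  Digit '0' (value 0) x 2^11 = 0
  Digit '0' (value 0) x 2^10 = 0
  Digit '1' (value 1) x 2^9 = 512
  Digit '0' (value 0) x 2^8 = 0
  Digit '0' (value 0) x 2^7 = 0
  Digit '0' (value 0) x 2^6 = 0
  Digit '1' (value 1) x 2^5 = 32
  Digit '0' (value 0) x 2^4 = 0
  Digit '1' (value 1) x 2^3 = 8
  Digit '0' (value 0) x 2^2 = 0
  Digit '0' (value 0) x 2^1 = 0
  Digit '0' (value 0) x 2^0 = 0
Sum = 4648

4648


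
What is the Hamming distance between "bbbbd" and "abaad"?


Comparing "bbbbd" and "abaad" position by position:
  Position 0: 'b' vs 'a' => differ
  Position 1: 'b' vs 'b' => same
  Position 2: 'b' vs 'a' => differ
  Position 3: 'b' vs 'a' => differ
  Position 4: 'd' vs 'd' => same
Total differences (Hamming distance): 3

3


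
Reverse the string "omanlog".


Input: omanlog
Reading characters right to left:
  Position 6: 'g'
  Position 5: 'o'
  Position 4: 'l'
  Position 3: 'n'
  Position 2: 'a'
  Position 1: 'm'
  Position 0: 'o'
Reversed: golnamo

golnamo


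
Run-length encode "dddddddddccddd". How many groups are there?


Input: dddddddddccddd
Scanning for consecutive runs:
  Group 1: 'd' x 9 (positions 0-8)
  Group 2: 'c' x 2 (positions 9-10)
  Group 3: 'd' x 3 (positions 11-13)
Total groups: 3

3


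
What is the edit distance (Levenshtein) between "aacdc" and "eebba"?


Computing edit distance: "aacdc" -> "eebba"
DP table:
           e    e    b    b    a
      0    1    2    3    4    5
  a   1    1    2    3    4    4
  a   2    2    2    3    4    4
  c   3    3    3    3    4    5
  d   4    4    4    4    4    5
  c   5    5    5    5    5    5
Edit distance = dp[5][5] = 5

5


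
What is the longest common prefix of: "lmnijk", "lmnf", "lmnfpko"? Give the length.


Words: lmnijk, lmnf, lmnfpko
  Position 0: all 'l' => match
  Position 1: all 'm' => match
  Position 2: all 'n' => match
  Position 3: ('i', 'f', 'f') => mismatch, stop
LCP = "lmn" (length 3)

3


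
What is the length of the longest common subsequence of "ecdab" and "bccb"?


LCS of "ecdab" and "bccb"
DP table:
           b    c    c    b
      0    0    0    0    0
  e   0    0    0    0    0
  c   0    0    1    1    1
  d   0    0    1    1    1
  a   0    0    1    1    1
  b   0    1    1    1    2
LCS length = dp[5][4] = 2

2


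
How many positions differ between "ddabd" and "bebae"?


Comparing "ddabd" and "bebae" position by position:
  Position 0: 'd' vs 'b' => DIFFER
  Position 1: 'd' vs 'e' => DIFFER
  Position 2: 'a' vs 'b' => DIFFER
  Position 3: 'b' vs 'a' => DIFFER
  Position 4: 'd' vs 'e' => DIFFER
Positions that differ: 5

5


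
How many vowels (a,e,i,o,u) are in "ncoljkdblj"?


Input: ncoljkdblj
Checking each character:
  'n' at position 0: consonant
  'c' at position 1: consonant
  'o' at position 2: vowel (running total: 1)
  'l' at position 3: consonant
  'j' at position 4: consonant
  'k' at position 5: consonant
  'd' at position 6: consonant
  'b' at position 7: consonant
  'l' at position 8: consonant
  'j' at position 9: consonant
Total vowels: 1

1


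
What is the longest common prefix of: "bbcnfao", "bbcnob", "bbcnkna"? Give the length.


Words: bbcnfao, bbcnob, bbcnkna
  Position 0: all 'b' => match
  Position 1: all 'b' => match
  Position 2: all 'c' => match
  Position 3: all 'n' => match
  Position 4: ('f', 'o', 'k') => mismatch, stop
LCP = "bbcn" (length 4)

4


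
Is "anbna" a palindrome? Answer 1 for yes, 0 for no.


Input: anbna
Reversed: anbna
  Compare pos 0 ('a') with pos 4 ('a'): match
  Compare pos 1 ('n') with pos 3 ('n'): match
Result: palindrome

1


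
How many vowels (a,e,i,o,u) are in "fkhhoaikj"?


Input: fkhhoaikj
Checking each character:
  'f' at position 0: consonant
  'k' at position 1: consonant
  'h' at position 2: consonant
  'h' at position 3: consonant
  'o' at position 4: vowel (running total: 1)
  'a' at position 5: vowel (running total: 2)
  'i' at position 6: vowel (running total: 3)
  'k' at position 7: consonant
  'j' at position 8: consonant
Total vowels: 3

3


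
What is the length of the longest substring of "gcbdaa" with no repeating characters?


Input: "gcbdaa"
Sliding window (track last position of each char):
  Position 0 ('g'): window [0,0] length 1 -- new best
  Position 1 ('c'): window [0,1] length 2 -- new best
  Position 2 ('b'): window [0,2] length 3 -- new best
  Position 3 ('d'): window [0,3] length 4 -- new best
  Position 4 ('a'): window [0,4] length 5 -- new best
  Position 5 ('a'): repeat (last at 4), move window start to 5
  Position 5 ('a'): window [5,5] length 1
Longest substring with no repeats: "gcbda" with length 5

5


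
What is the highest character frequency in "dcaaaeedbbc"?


Input: dcaaaeedbbc
Character counts:
  'a': 3
  'b': 2
  'c': 2
  'd': 2
  'e': 2
Maximum frequency: 3

3


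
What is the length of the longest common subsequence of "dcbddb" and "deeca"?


LCS of "dcbddb" and "deeca"
DP table:
           d    e    e    c    a
      0    0    0    0    0    0
  d   0    1    1    1    1    1
  c   0    1    1    1    2    2
  b   0    1    1    1    2    2
  d   0    1    1    1    2    2
  d   0    1    1    1    2    2
  b   0    1    1    1    2    2
LCS length = dp[6][5] = 2

2


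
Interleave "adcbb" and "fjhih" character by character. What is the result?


Interleaving "adcbb" and "fjhih":
  Position 0: 'a' from first, 'f' from second => "af"
  Position 1: 'd' from first, 'j' from second => "dj"
  Position 2: 'c' from first, 'h' from second => "ch"
  Position 3: 'b' from first, 'i' from second => "bi"
  Position 4: 'b' from first, 'h' from second => "bh"
Result: afdjchbibh

afdjchbibh


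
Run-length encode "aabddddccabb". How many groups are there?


Input: aabddddccabb
Scanning for consecutive runs:
  Group 1: 'a' x 2 (positions 0-1)
  Group 2: 'b' x 1 (positions 2-2)
  Group 3: 'd' x 4 (positions 3-6)
  Group 4: 'c' x 2 (positions 7-8)
  Group 5: 'a' x 1 (positions 9-9)
  Group 6: 'b' x 2 (positions 10-11)
Total groups: 6

6


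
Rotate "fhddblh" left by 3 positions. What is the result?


Input: "fhddblh", rotate left by 3
First 3 characters: "fhd"
Remaining characters: "dblh"
Concatenate remaining + first: "dblh" + "fhd" = "dblhfhd"

dblhfhd


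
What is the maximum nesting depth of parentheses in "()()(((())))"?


Input: "()()(((())))"
Tracking depth:
  Position 0 '(': depth becomes 1
  Position 1 ')': depth becomes 0
  Position 2 '(': depth becomes 1
  Position 3 ')': depth becomes 0
  Position 4 '(': depth becomes 1
  Position 5 '(': depth becomes 2
  Position 6 '(': depth becomes 3
  Position 7 '(': depth becomes 4
  Position 8 ')': depth becomes 3
  Position 9 ')': depth becomes 2
  Position 10 ')': depth becomes 1
  Position 11 ')': depth becomes 0
Maximum depth reached: 4

4


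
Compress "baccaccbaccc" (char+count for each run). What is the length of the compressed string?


Input: baccaccbaccc
Runs:
  'b' x 1 => "b1"
  'a' x 1 => "a1"
  'c' x 2 => "c2"
  'a' x 1 => "a1"
  'c' x 2 => "c2"
  'b' x 1 => "b1"
  'a' x 1 => "a1"
  'c' x 3 => "c3"
Compressed: "b1a1c2a1c2b1a1c3"
Compressed length: 16

16


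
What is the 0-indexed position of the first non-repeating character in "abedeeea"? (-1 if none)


Input: abedeeea
Character frequencies:
  'a': 2
  'b': 1
  'd': 1
  'e': 4
Scanning left to right for freq == 1:
  Position 0 ('a'): freq=2, skip
  Position 1 ('b'): unique! => answer = 1

1


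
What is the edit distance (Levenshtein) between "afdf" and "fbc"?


Computing edit distance: "afdf" -> "fbc"
DP table:
           f    b    c
      0    1    2    3
  a   1    1    2    3
  f   2    1    2    3
  d   3    2    2    3
  f   4    3    3    3
Edit distance = dp[4][3] = 3

3


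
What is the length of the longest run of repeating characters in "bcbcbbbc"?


Input: "bcbcbbbc"
Scanning for longest run:
  Position 1 ('c'): new char, reset run to 1
  Position 2 ('b'): new char, reset run to 1
  Position 3 ('c'): new char, reset run to 1
  Position 4 ('b'): new char, reset run to 1
  Position 5 ('b'): continues run of 'b', length=2
  Position 6 ('b'): continues run of 'b', length=3
  Position 7 ('c'): new char, reset run to 1
Longest run: 'b' with length 3

3


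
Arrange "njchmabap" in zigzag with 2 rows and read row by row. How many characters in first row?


Zigzag "njchmabap" into 2 rows:
Placing characters:
  'n' => row 0
  'j' => row 1
  'c' => row 0
  'h' => row 1
  'm' => row 0
  'a' => row 1
  'b' => row 0
  'a' => row 1
  'p' => row 0
Rows:
  Row 0: "ncmbp"
  Row 1: "jhaa"
First row length: 5

5


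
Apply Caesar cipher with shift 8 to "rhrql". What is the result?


Caesar cipher: shift "rhrql" by 8
  'r' (pos 17) + 8 = pos 25 = 'z'
  'h' (pos 7) + 8 = pos 15 = 'p'
  'r' (pos 17) + 8 = pos 25 = 'z'
  'q' (pos 16) + 8 = pos 24 = 'y'
  'l' (pos 11) + 8 = pos 19 = 't'
Result: zpzyt

zpzyt


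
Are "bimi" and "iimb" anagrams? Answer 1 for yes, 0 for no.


Strings: "bimi", "iimb"
Sorted first:  biim
Sorted second: biim
Sorted forms match => anagrams

1


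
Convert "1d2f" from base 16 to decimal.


Input: "1d2f" in base 16
Positional expansion:
  Digit '1' (value 1) x 16^3 = 4096
  Digit 'd' (value 13) x 16^2 = 3328
  Digit '2' (value 2) x 16^1 = 32
  Digit 'f' (value 15) x 16^0 = 15
Sum = 7471

7471


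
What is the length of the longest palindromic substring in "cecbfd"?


Input: "cecbfd"
Checking substrings for palindromes:
  [0:3] "cec" (len 3) => palindrome
Longest palindromic substring: "cec" with length 3

3


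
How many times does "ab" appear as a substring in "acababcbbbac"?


Searching for "ab" in "acababcbbbac"
Scanning each position:
  Position 0: "ac" => no
  Position 1: "ca" => no
  Position 2: "ab" => MATCH
  Position 3: "ba" => no
  Position 4: "ab" => MATCH
  Position 5: "bc" => no
  Position 6: "cb" => no
  Position 7: "bb" => no
  Position 8: "bb" => no
  Position 9: "ba" => no
  Position 10: "ac" => no
Total occurrences: 2

2


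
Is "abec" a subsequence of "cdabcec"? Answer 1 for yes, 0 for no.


Check if "abec" is a subsequence of "cdabcec"
Greedy scan:
  Position 0 ('c'): no match needed
  Position 1 ('d'): no match needed
  Position 2 ('a'): matches sub[0] = 'a'
  Position 3 ('b'): matches sub[1] = 'b'
  Position 4 ('c'): no match needed
  Position 5 ('e'): matches sub[2] = 'e'
  Position 6 ('c'): matches sub[3] = 'c'
All 4 characters matched => is a subsequence

1


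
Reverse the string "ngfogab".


Input: ngfogab
Reading characters right to left:
  Position 6: 'b'
  Position 5: 'a'
  Position 4: 'g'
  Position 3: 'o'
  Position 2: 'f'
  Position 1: 'g'
  Position 0: 'n'
Reversed: bagofgn

bagofgn


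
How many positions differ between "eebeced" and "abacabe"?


Comparing "eebeced" and "abacabe" position by position:
  Position 0: 'e' vs 'a' => DIFFER
  Position 1: 'e' vs 'b' => DIFFER
  Position 2: 'b' vs 'a' => DIFFER
  Position 3: 'e' vs 'c' => DIFFER
  Position 4: 'c' vs 'a' => DIFFER
  Position 5: 'e' vs 'b' => DIFFER
  Position 6: 'd' vs 'e' => DIFFER
Positions that differ: 7

7


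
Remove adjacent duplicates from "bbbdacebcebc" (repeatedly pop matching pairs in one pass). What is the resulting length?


Input: bbbdacebcebc
Stack-based adjacent duplicate removal:
  Read 'b': push. Stack: b
  Read 'b': matches stack top 'b' => pop. Stack: (empty)
  Read 'b': push. Stack: b
  Read 'd': push. Stack: bd
  Read 'a': push. Stack: bda
  Read 'c': push. Stack: bdac
  Read 'e': push. Stack: bdace
  Read 'b': push. Stack: bdaceb
  Read 'c': push. Stack: bdacebc
  Read 'e': push. Stack: bdacebce
  Read 'b': push. Stack: bdacebceb
  Read 'c': push. Stack: bdacebcebc
Final stack: "bdacebcebc" (length 10)

10


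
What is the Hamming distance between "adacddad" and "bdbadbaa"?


Comparing "adacddad" and "bdbadbaa" position by position:
  Position 0: 'a' vs 'b' => differ
  Position 1: 'd' vs 'd' => same
  Position 2: 'a' vs 'b' => differ
  Position 3: 'c' vs 'a' => differ
  Position 4: 'd' vs 'd' => same
  Position 5: 'd' vs 'b' => differ
  Position 6: 'a' vs 'a' => same
  Position 7: 'd' vs 'a' => differ
Total differences (Hamming distance): 5

5


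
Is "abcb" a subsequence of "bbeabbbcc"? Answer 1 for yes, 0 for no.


Check if "abcb" is a subsequence of "bbeabbbcc"
Greedy scan:
  Position 0 ('b'): no match needed
  Position 1 ('b'): no match needed
  Position 2 ('e'): no match needed
  Position 3 ('a'): matches sub[0] = 'a'
  Position 4 ('b'): matches sub[1] = 'b'
  Position 5 ('b'): no match needed
  Position 6 ('b'): no match needed
  Position 7 ('c'): matches sub[2] = 'c'
  Position 8 ('c'): no match needed
Only matched 3/4 characters => not a subsequence

0


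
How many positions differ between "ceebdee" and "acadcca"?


Comparing "ceebdee" and "acadcca" position by position:
  Position 0: 'c' vs 'a' => DIFFER
  Position 1: 'e' vs 'c' => DIFFER
  Position 2: 'e' vs 'a' => DIFFER
  Position 3: 'b' vs 'd' => DIFFER
  Position 4: 'd' vs 'c' => DIFFER
  Position 5: 'e' vs 'c' => DIFFER
  Position 6: 'e' vs 'a' => DIFFER
Positions that differ: 7

7


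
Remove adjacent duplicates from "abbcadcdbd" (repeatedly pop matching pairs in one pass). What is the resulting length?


Input: abbcadcdbd
Stack-based adjacent duplicate removal:
  Read 'a': push. Stack: a
  Read 'b': push. Stack: ab
  Read 'b': matches stack top 'b' => pop. Stack: a
  Read 'c': push. Stack: ac
  Read 'a': push. Stack: aca
  Read 'd': push. Stack: acad
  Read 'c': push. Stack: acadc
  Read 'd': push. Stack: acadcd
  Read 'b': push. Stack: acadcdb
  Read 'd': push. Stack: acadcdbd
Final stack: "acadcdbd" (length 8)

8


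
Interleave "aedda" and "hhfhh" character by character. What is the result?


Interleaving "aedda" and "hhfhh":
  Position 0: 'a' from first, 'h' from second => "ah"
  Position 1: 'e' from first, 'h' from second => "eh"
  Position 2: 'd' from first, 'f' from second => "df"
  Position 3: 'd' from first, 'h' from second => "dh"
  Position 4: 'a' from first, 'h' from second => "ah"
Result: ahehdfdhah

ahehdfdhah


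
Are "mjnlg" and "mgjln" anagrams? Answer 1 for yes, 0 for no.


Strings: "mjnlg", "mgjln"
Sorted first:  gjlmn
Sorted second: gjlmn
Sorted forms match => anagrams

1


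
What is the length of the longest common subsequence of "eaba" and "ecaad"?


LCS of "eaba" and "ecaad"
DP table:
           e    c    a    a    d
      0    0    0    0    0    0
  e   0    1    1    1    1    1
  a   0    1    1    2    2    2
  b   0    1    1    2    2    2
  a   0    1    1    2    3    3
LCS length = dp[4][5] = 3

3


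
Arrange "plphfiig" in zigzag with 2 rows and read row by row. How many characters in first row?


Zigzag "plphfiig" into 2 rows:
Placing characters:
  'p' => row 0
  'l' => row 1
  'p' => row 0
  'h' => row 1
  'f' => row 0
  'i' => row 1
  'i' => row 0
  'g' => row 1
Rows:
  Row 0: "ppfi"
  Row 1: "lhig"
First row length: 4

4


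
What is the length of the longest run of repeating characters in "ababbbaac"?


Input: "ababbbaac"
Scanning for longest run:
  Position 1 ('b'): new char, reset run to 1
  Position 2 ('a'): new char, reset run to 1
  Position 3 ('b'): new char, reset run to 1
  Position 4 ('b'): continues run of 'b', length=2
  Position 5 ('b'): continues run of 'b', length=3
  Position 6 ('a'): new char, reset run to 1
  Position 7 ('a'): continues run of 'a', length=2
  Position 8 ('c'): new char, reset run to 1
Longest run: 'b' with length 3

3


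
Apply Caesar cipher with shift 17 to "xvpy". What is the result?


Caesar cipher: shift "xvpy" by 17
  'x' (pos 23) + 17 = pos 14 = 'o'
  'v' (pos 21) + 17 = pos 12 = 'm'
  'p' (pos 15) + 17 = pos 6 = 'g'
  'y' (pos 24) + 17 = pos 15 = 'p'
Result: omgp

omgp


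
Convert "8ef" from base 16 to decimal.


Input: "8ef" in base 16
Positional expansion:
  Digit '8' (value 8) x 16^2 = 2048
  Digit 'e' (value 14) x 16^1 = 224
  Digit 'f' (value 15) x 16^0 = 15
Sum = 2287

2287


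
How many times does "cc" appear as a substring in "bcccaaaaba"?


Searching for "cc" in "bcccaaaaba"
Scanning each position:
  Position 0: "bc" => no
  Position 1: "cc" => MATCH
  Position 2: "cc" => MATCH
  Position 3: "ca" => no
  Position 4: "aa" => no
  Position 5: "aa" => no
  Position 6: "aa" => no
  Position 7: "ab" => no
  Position 8: "ba" => no
Total occurrences: 2

2


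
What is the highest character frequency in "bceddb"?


Input: bceddb
Character counts:
  'b': 2
  'c': 1
  'd': 2
  'e': 1
Maximum frequency: 2

2


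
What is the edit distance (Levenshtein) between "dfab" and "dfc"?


Computing edit distance: "dfab" -> "dfc"
DP table:
           d    f    c
      0    1    2    3
  d   1    0    1    2
  f   2    1    0    1
  a   3    2    1    1
  b   4    3    2    2
Edit distance = dp[4][3] = 2

2


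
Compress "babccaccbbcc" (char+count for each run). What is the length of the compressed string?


Input: babccaccbbcc
Runs:
  'b' x 1 => "b1"
  'a' x 1 => "a1"
  'b' x 1 => "b1"
  'c' x 2 => "c2"
  'a' x 1 => "a1"
  'c' x 2 => "c2"
  'b' x 2 => "b2"
  'c' x 2 => "c2"
Compressed: "b1a1b1c2a1c2b2c2"
Compressed length: 16

16


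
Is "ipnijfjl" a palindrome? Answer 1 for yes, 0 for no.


Input: ipnijfjl
Reversed: ljfjinpi
  Compare pos 0 ('i') with pos 7 ('l'): MISMATCH
  Compare pos 1 ('p') with pos 6 ('j'): MISMATCH
  Compare pos 2 ('n') with pos 5 ('f'): MISMATCH
  Compare pos 3 ('i') with pos 4 ('j'): MISMATCH
Result: not a palindrome

0


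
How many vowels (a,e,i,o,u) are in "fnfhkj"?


Input: fnfhkj
Checking each character:
  'f' at position 0: consonant
  'n' at position 1: consonant
  'f' at position 2: consonant
  'h' at position 3: consonant
  'k' at position 4: consonant
  'j' at position 5: consonant
Total vowels: 0

0


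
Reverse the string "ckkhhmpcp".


Input: ckkhhmpcp
Reading characters right to left:
  Position 8: 'p'
  Position 7: 'c'
  Position 6: 'p'
  Position 5: 'm'
  Position 4: 'h'
  Position 3: 'h'
  Position 2: 'k'
  Position 1: 'k'
  Position 0: 'c'
Reversed: pcpmhhkkc

pcpmhhkkc


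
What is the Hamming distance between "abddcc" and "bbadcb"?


Comparing "abddcc" and "bbadcb" position by position:
  Position 0: 'a' vs 'b' => differ
  Position 1: 'b' vs 'b' => same
  Position 2: 'd' vs 'a' => differ
  Position 3: 'd' vs 'd' => same
  Position 4: 'c' vs 'c' => same
  Position 5: 'c' vs 'b' => differ
Total differences (Hamming distance): 3

3


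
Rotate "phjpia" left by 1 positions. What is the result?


Input: "phjpia", rotate left by 1
First 1 characters: "p"
Remaining characters: "hjpia"
Concatenate remaining + first: "hjpia" + "p" = "hjpiap"

hjpiap


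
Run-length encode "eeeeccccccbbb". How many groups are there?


Input: eeeeccccccbbb
Scanning for consecutive runs:
  Group 1: 'e' x 4 (positions 0-3)
  Group 2: 'c' x 6 (positions 4-9)
  Group 3: 'b' x 3 (positions 10-12)
Total groups: 3

3


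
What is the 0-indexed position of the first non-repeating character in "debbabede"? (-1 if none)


Input: debbabede
Character frequencies:
  'a': 1
  'b': 3
  'd': 2
  'e': 3
Scanning left to right for freq == 1:
  Position 0 ('d'): freq=2, skip
  Position 1 ('e'): freq=3, skip
  Position 2 ('b'): freq=3, skip
  Position 3 ('b'): freq=3, skip
  Position 4 ('a'): unique! => answer = 4

4


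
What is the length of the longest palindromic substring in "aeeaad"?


Input: "aeeaad"
Checking substrings for palindromes:
  [0:4] "aeea" (len 4) => palindrome
  [1:3] "ee" (len 2) => palindrome
  [3:5] "aa" (len 2) => palindrome
Longest palindromic substring: "aeea" with length 4

4


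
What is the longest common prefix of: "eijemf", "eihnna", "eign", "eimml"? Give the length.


Words: eijemf, eihnna, eign, eimml
  Position 0: all 'e' => match
  Position 1: all 'i' => match
  Position 2: ('j', 'h', 'g', 'm') => mismatch, stop
LCP = "ei" (length 2)

2


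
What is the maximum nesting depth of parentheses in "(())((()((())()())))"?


Input: "(())((()((())()())))"
Tracking depth:
  Position 0 '(': depth becomes 1
  Position 1 '(': depth becomes 2
  Position 2 ')': depth becomes 1
  Position 3 ')': depth becomes 0
  Position 4 '(': depth becomes 1
  Position 5 '(': depth becomes 2
  Position 6 '(': depth becomes 3
  Position 7 ')': depth becomes 2
  Position 8 '(': depth becomes 3
  Position 9 '(': depth becomes 4
  Position 10 '(': depth becomes 5
  Position 11 ')': depth becomes 4
  Position 12 ')': depth becomes 3
  Position 13 '(': depth becomes 4
  Position 14 ')': depth becomes 3
  Position 15 '(': depth becomes 4
  Position 16 ')': depth becomes 3
  Position 17 ')': depth becomes 2
  Position 18 ')': depth becomes 1
  Position 19 ')': depth becomes 0
Maximum depth reached: 5

5


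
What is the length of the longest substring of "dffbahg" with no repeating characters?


Input: "dffbahg"
Sliding window (track last position of each char):
  Position 0 ('d'): window [0,0] length 1 -- new best
  Position 1 ('f'): window [0,1] length 2 -- new best
  Position 2 ('f'): repeat (last at 1), move window start to 2
  Position 2 ('f'): window [2,2] length 1
  Position 3 ('b'): window [2,3] length 2
  Position 4 ('a'): window [2,4] length 3 -- new best
  Position 5 ('h'): window [2,5] length 4 -- new best
  Position 6 ('g'): window [2,6] length 5 -- new best
Longest substring with no repeats: "fbahg" with length 5

5


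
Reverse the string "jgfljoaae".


Input: jgfljoaae
Reading characters right to left:
  Position 8: 'e'
  Position 7: 'a'
  Position 6: 'a'
  Position 5: 'o'
  Position 4: 'j'
  Position 3: 'l'
  Position 2: 'f'
  Position 1: 'g'
  Position 0: 'j'
Reversed: eaaojlfgj

eaaojlfgj


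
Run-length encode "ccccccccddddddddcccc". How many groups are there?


Input: ccccccccddddddddcccc
Scanning for consecutive runs:
  Group 1: 'c' x 8 (positions 0-7)
  Group 2: 'd' x 8 (positions 8-15)
  Group 3: 'c' x 4 (positions 16-19)
Total groups: 3

3


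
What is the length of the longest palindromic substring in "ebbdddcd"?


Input: "ebbdddcd"
Checking substrings for palindromes:
  [3:6] "ddd" (len 3) => palindrome
  [5:8] "dcd" (len 3) => palindrome
  [1:3] "bb" (len 2) => palindrome
  [3:5] "dd" (len 2) => palindrome
  [4:6] "dd" (len 2) => palindrome
Longest palindromic substring: "ddd" with length 3

3


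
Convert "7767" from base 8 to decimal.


Input: "7767" in base 8
Positional expansion:
  Digit '7' (value 7) x 8^3 = 3584
  Digit '7' (value 7) x 8^2 = 448
  Digit '6' (value 6) x 8^1 = 48
  Digit '7' (value 7) x 8^0 = 7
Sum = 4087

4087


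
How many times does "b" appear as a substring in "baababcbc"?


Searching for "b" in "baababcbc"
Scanning each position:
  Position 0: "b" => MATCH
  Position 1: "a" => no
  Position 2: "a" => no
  Position 3: "b" => MATCH
  Position 4: "a" => no
  Position 5: "b" => MATCH
  Position 6: "c" => no
  Position 7: "b" => MATCH
  Position 8: "c" => no
Total occurrences: 4

4


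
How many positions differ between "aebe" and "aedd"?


Comparing "aebe" and "aedd" position by position:
  Position 0: 'a' vs 'a' => same
  Position 1: 'e' vs 'e' => same
  Position 2: 'b' vs 'd' => DIFFER
  Position 3: 'e' vs 'd' => DIFFER
Positions that differ: 2

2


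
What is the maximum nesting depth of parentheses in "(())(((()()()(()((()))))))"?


Input: "(())(((()()()(()((()))))))"
Tracking depth:
  Position 0 '(': depth becomes 1
  Position 1 '(': depth becomes 2
  Position 2 ')': depth becomes 1
  Position 3 ')': depth becomes 0
  Position 4 '(': depth becomes 1
  Position 5 '(': depth becomes 2
  Position 6 '(': depth becomes 3
  Position 7 '(': depth becomes 4
  Position 8 ')': depth becomes 3
  Position 9 '(': depth becomes 4
  Position 10 ')': depth becomes 3
  Position 11 '(': depth becomes 4
  Position 12 ')': depth becomes 3
  Position 13 '(': depth becomes 4
  Position 14 '(': depth becomes 5
  Position 15 ')': depth becomes 4
  Position 16 '(': depth becomes 5
  Position 17 '(': depth becomes 6
  Position 18 '(': depth becomes 7
  Position 19 ')': depth becomes 6
  Position 20 ')': depth becomes 5
  Position 21 ')': depth becomes 4
  Position 22 ')': depth becomes 3
  Position 23 ')': depth becomes 2
  Position 24 ')': depth becomes 1
  Position 25 ')': depth becomes 0
Maximum depth reached: 7

7


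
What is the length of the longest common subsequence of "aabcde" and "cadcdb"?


LCS of "aabcde" and "cadcdb"
DP table:
           c    a    d    c    d    b
      0    0    0    0    0    0    0
  a   0    0    1    1    1    1    1
  a   0    0    1    1    1    1    1
  b   0    0    1    1    1    1    2
  c   0    1    1    1    2    2    2
  d   0    1    1    2    2    3    3
  e   0    1    1    2    2    3    3
LCS length = dp[6][6] = 3

3


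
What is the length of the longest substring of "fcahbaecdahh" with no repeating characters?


Input: "fcahbaecdahh"
Sliding window (track last position of each char):
  Position 0 ('f'): window [0,0] length 1 -- new best
  Position 1 ('c'): window [0,1] length 2 -- new best
  Position 2 ('a'): window [0,2] length 3 -- new best
  Position 3 ('h'): window [0,3] length 4 -- new best
  Position 4 ('b'): window [0,4] length 5 -- new best
  Position 5 ('a'): repeat (last at 2), move window start to 3
  Position 5 ('a'): window [3,5] length 3
  Position 6 ('e'): window [3,6] length 4
  Position 7 ('c'): window [3,7] length 5
  Position 8 ('d'): window [3,8] length 6 -- new best
  Position 9 ('a'): repeat (last at 5), move window start to 6
  Position 9 ('a'): window [6,9] length 4
  Position 10 ('h'): window [6,10] length 5
  Position 11 ('h'): repeat (last at 10), move window start to 11
  Position 11 ('h'): window [11,11] length 1
Longest substring with no repeats: "hbaecd" with length 6

6


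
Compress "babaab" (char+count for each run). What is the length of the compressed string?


Input: babaab
Runs:
  'b' x 1 => "b1"
  'a' x 1 => "a1"
  'b' x 1 => "b1"
  'a' x 2 => "a2"
  'b' x 1 => "b1"
Compressed: "b1a1b1a2b1"
Compressed length: 10

10


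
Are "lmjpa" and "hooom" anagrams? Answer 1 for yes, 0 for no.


Strings: "lmjpa", "hooom"
Sorted first:  ajlmp
Sorted second: hmooo
Differ at position 0: 'a' vs 'h' => not anagrams

0


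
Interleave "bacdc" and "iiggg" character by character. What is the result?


Interleaving "bacdc" and "iiggg":
  Position 0: 'b' from first, 'i' from second => "bi"
  Position 1: 'a' from first, 'i' from second => "ai"
  Position 2: 'c' from first, 'g' from second => "cg"
  Position 3: 'd' from first, 'g' from second => "dg"
  Position 4: 'c' from first, 'g' from second => "cg"
Result: biaicgdgcg

biaicgdgcg


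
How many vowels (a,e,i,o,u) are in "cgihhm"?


Input: cgihhm
Checking each character:
  'c' at position 0: consonant
  'g' at position 1: consonant
  'i' at position 2: vowel (running total: 1)
  'h' at position 3: consonant
  'h' at position 4: consonant
  'm' at position 5: consonant
Total vowels: 1

1


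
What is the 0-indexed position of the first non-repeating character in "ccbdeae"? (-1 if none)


Input: ccbdeae
Character frequencies:
  'a': 1
  'b': 1
  'c': 2
  'd': 1
  'e': 2
Scanning left to right for freq == 1:
  Position 0 ('c'): freq=2, skip
  Position 1 ('c'): freq=2, skip
  Position 2 ('b'): unique! => answer = 2

2


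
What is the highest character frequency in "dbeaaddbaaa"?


Input: dbeaaddbaaa
Character counts:
  'a': 5
  'b': 2
  'd': 3
  'e': 1
Maximum frequency: 5

5


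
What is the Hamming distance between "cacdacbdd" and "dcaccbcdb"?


Comparing "cacdacbdd" and "dcaccbcdb" position by position:
  Position 0: 'c' vs 'd' => differ
  Position 1: 'a' vs 'c' => differ
  Position 2: 'c' vs 'a' => differ
  Position 3: 'd' vs 'c' => differ
  Position 4: 'a' vs 'c' => differ
  Position 5: 'c' vs 'b' => differ
  Position 6: 'b' vs 'c' => differ
  Position 7: 'd' vs 'd' => same
  Position 8: 'd' vs 'b' => differ
Total differences (Hamming distance): 8

8


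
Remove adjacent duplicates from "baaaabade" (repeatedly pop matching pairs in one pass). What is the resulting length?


Input: baaaabade
Stack-based adjacent duplicate removal:
  Read 'b': push. Stack: b
  Read 'a': push. Stack: ba
  Read 'a': matches stack top 'a' => pop. Stack: b
  Read 'a': push. Stack: ba
  Read 'a': matches stack top 'a' => pop. Stack: b
  Read 'b': matches stack top 'b' => pop. Stack: (empty)
  Read 'a': push. Stack: a
  Read 'd': push. Stack: ad
  Read 'e': push. Stack: ade
Final stack: "ade" (length 3)

3


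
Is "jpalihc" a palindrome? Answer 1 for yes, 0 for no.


Input: jpalihc
Reversed: chilapj
  Compare pos 0 ('j') with pos 6 ('c'): MISMATCH
  Compare pos 1 ('p') with pos 5 ('h'): MISMATCH
  Compare pos 2 ('a') with pos 4 ('i'): MISMATCH
Result: not a palindrome

0


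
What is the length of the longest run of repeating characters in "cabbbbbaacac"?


Input: "cabbbbbaacac"
Scanning for longest run:
  Position 1 ('a'): new char, reset run to 1
  Position 2 ('b'): new char, reset run to 1
  Position 3 ('b'): continues run of 'b', length=2
  Position 4 ('b'): continues run of 'b', length=3
  Position 5 ('b'): continues run of 'b', length=4
  Position 6 ('b'): continues run of 'b', length=5
  Position 7 ('a'): new char, reset run to 1
  Position 8 ('a'): continues run of 'a', length=2
  Position 9 ('c'): new char, reset run to 1
  Position 10 ('a'): new char, reset run to 1
  Position 11 ('c'): new char, reset run to 1
Longest run: 'b' with length 5

5


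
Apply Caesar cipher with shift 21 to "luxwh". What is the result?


Caesar cipher: shift "luxwh" by 21
  'l' (pos 11) + 21 = pos 6 = 'g'
  'u' (pos 20) + 21 = pos 15 = 'p'
  'x' (pos 23) + 21 = pos 18 = 's'
  'w' (pos 22) + 21 = pos 17 = 'r'
  'h' (pos 7) + 21 = pos 2 = 'c'
Result: gpsrc

gpsrc


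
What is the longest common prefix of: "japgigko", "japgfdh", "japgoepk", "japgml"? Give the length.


Words: japgigko, japgfdh, japgoepk, japgml
  Position 0: all 'j' => match
  Position 1: all 'a' => match
  Position 2: all 'p' => match
  Position 3: all 'g' => match
  Position 4: ('i', 'f', 'o', 'm') => mismatch, stop
LCP = "japg" (length 4)

4


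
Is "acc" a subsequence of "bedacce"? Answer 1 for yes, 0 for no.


Check if "acc" is a subsequence of "bedacce"
Greedy scan:
  Position 0 ('b'): no match needed
  Position 1 ('e'): no match needed
  Position 2 ('d'): no match needed
  Position 3 ('a'): matches sub[0] = 'a'
  Position 4 ('c'): matches sub[1] = 'c'
  Position 5 ('c'): matches sub[2] = 'c'
  Position 6 ('e'): no match needed
All 3 characters matched => is a subsequence

1


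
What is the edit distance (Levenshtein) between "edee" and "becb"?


Computing edit distance: "edee" -> "becb"
DP table:
           b    e    c    b
      0    1    2    3    4
  e   1    1    1    2    3
  d   2    2    2    2    3
  e   3    3    2    3    3
  e   4    4    3    3    4
Edit distance = dp[4][4] = 4

4


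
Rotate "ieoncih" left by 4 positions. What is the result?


Input: "ieoncih", rotate left by 4
First 4 characters: "ieon"
Remaining characters: "cih"
Concatenate remaining + first: "cih" + "ieon" = "cihieon"

cihieon


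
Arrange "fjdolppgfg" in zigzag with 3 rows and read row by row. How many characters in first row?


Zigzag "fjdolppgfg" into 3 rows:
Placing characters:
  'f' => row 0
  'j' => row 1
  'd' => row 2
  'o' => row 1
  'l' => row 0
  'p' => row 1
  'p' => row 2
  'g' => row 1
  'f' => row 0
  'g' => row 1
Rows:
  Row 0: "flf"
  Row 1: "jopgg"
  Row 2: "dp"
First row length: 3

3


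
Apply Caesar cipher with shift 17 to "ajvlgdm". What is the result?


Caesar cipher: shift "ajvlgdm" by 17
  'a' (pos 0) + 17 = pos 17 = 'r'
  'j' (pos 9) + 17 = pos 0 = 'a'
  'v' (pos 21) + 17 = pos 12 = 'm'
  'l' (pos 11) + 17 = pos 2 = 'c'
  'g' (pos 6) + 17 = pos 23 = 'x'
  'd' (pos 3) + 17 = pos 20 = 'u'
  'm' (pos 12) + 17 = pos 3 = 'd'
Result: ramcxud

ramcxud


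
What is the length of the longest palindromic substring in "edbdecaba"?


Input: "edbdecaba"
Checking substrings for palindromes:
  [0:5] "edbde" (len 5) => palindrome
  [1:4] "dbd" (len 3) => palindrome
  [6:9] "aba" (len 3) => palindrome
Longest palindromic substring: "edbde" with length 5

5
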